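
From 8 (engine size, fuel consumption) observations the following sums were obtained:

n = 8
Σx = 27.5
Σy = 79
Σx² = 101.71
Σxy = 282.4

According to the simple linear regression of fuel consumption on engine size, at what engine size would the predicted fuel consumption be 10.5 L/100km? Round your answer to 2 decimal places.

3.85

Sxx = Σx² − (Σx)²/n = 101.71 − 94.53125 = 7.17875
Sxy = Σxy − (Σx)(Σy)/n = 282.4 − 271.5625 = 10.8375
b = Sxy/Sxx = 10.8375/7.17875 = 1.509664
a = ȳ − b·x̄ = 9.875 − 1.509664·3.4375 = 4.685530
Set a + b·x = 10.5: x = (10.5 − 4.685530) / 1.509664 = 3.851499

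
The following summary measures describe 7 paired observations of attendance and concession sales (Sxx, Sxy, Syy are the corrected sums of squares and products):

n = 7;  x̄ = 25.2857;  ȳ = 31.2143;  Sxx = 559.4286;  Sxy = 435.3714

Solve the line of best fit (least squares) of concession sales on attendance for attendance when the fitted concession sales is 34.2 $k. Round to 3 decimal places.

29.122

b = Sxy/Sxx = 435.3714/559.4286 = 0.778243
a = ȳ − b·x̄ = 31.2143 − 0.778243·25.2857 = 11.535881
Set a + b·x = 34.2: x = (34.2 − 11.535881) / 0.778243 = 29.122162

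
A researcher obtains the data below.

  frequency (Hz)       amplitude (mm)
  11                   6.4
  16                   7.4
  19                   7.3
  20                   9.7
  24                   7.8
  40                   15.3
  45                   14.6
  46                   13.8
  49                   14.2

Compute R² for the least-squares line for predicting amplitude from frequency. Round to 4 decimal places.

0.8959

n = 9, Σx = 270, Σy = 96.5, Σxy = 3308.3, Σx² = 9856, Σy² = 1143.27
Sxx = Σx² − (Σx)²/n = 9856 − 8100 = 1756
Sxy = Σxy − (Σx)(Σy)/n = 3308.3 − 2895 = 413.3
Syy = Σy² − (Σy)²/n = 1143.27 − 1034.694444 = 108.575556
R² = Sxy²/(Sxx·Syy) = (413.3)²/(1756·108.575556) = 0.895930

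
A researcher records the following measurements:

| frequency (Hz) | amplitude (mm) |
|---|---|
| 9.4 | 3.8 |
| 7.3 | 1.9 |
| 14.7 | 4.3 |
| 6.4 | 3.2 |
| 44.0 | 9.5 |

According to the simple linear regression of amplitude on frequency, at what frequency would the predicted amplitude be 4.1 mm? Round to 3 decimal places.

n = 5, Σx = 81.8, Σy = 22.7, Σxy = 551.28, Σx² = 2334.7
Sxx = Σx² − (Σx)²/n = 2334.7 − 1338.248 = 996.452
Sxy = Σxy − (Σx)(Σy)/n = 551.28 − 371.372 = 179.908
b = Sxy/Sxx = 179.908/996.452 = 0.180549
a = ȳ − b·x̄ = 4.54 − 0.180549·16.36 = 1.586225
Set a + b·x = 4.1: x = (4.1 − 1.586225) / 0.180549 = 13.922983

13.923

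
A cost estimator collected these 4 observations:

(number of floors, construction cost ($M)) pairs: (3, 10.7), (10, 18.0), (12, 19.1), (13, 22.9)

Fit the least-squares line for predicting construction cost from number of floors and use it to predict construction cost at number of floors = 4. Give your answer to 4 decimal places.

11.6025

n = 4, Σx = 38, Σy = 70.7, Σxy = 739, Σx² = 422
Sxx = Σx² − (Σx)²/n = 422 − 361 = 61
Sxy = Σxy − (Σx)(Σy)/n = 739 − 671.65 = 67.35
b = Sxy/Sxx = 67.35/61 = 1.104098
a = ȳ − b·x̄ = 17.675 − 1.104098·9.5 = 7.186066
ŷ(4) = a + b·4 = 7.186066 + 1.104098·4 = 11.602459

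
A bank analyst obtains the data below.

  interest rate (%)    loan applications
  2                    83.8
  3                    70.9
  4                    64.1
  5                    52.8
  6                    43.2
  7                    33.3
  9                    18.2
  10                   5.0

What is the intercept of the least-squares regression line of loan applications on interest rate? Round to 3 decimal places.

101.133

n = 8, Σx = 46, Σy = 371.3, Σxy = 1606.8, Σx² = 320
Sxx = Σx² − (Σx)²/n = 320 − 264.5 = 55.5
Sxy = Σxy − (Σx)(Σy)/n = 1606.8 − 2134.975 = -528.175
b = Sxy/Sxx = -528.175/55.5 = -9.516667
a = ȳ − b·x̄ = 46.4125 − (-9.516667)·5.75 = 101.133333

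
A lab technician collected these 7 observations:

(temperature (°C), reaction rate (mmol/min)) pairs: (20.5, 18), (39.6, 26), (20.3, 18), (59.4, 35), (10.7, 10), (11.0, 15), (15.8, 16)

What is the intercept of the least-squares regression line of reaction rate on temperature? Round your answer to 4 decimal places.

8.2242

n = 7, Σx = 177.3, Σy = 138, Σxy = 4367.8, Σx² = 6413.99
Sxx = Σx² − (Σx)²/n = 6413.99 − 4490.755714 = 1923.234286
Sxy = Σxy − (Σx)(Σy)/n = 4367.8 − 3495.342857 = 872.457143
b = Sxy/Sxx = 872.457143/1923.234286 = 0.453641
a = ȳ − b·x̄ = 19.714286 − 0.453641·25.328571 = 8.224218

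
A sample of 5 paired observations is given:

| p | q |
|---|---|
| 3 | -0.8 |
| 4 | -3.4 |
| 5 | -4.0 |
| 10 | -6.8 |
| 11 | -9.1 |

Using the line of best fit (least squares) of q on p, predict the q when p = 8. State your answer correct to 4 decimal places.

n = 5, Σx = 33, Σy = -24.1, Σxy = -204.1, Σx² = 271
Sxx = Σx² − (Σx)²/n = 271 − 217.8 = 53.2
Sxy = Σxy − (Σx)(Σy)/n = -204.1 − (-159.06) = -45.04
b = Sxy/Sxx = -45.04/53.2 = -0.846617
a = ȳ − b·x̄ = -4.82 − (-0.846617)·6.6 = 0.767669
ŷ(8) = a + b·8 = 0.767669 + (-0.846617)·8 = -6.005263

-6.0053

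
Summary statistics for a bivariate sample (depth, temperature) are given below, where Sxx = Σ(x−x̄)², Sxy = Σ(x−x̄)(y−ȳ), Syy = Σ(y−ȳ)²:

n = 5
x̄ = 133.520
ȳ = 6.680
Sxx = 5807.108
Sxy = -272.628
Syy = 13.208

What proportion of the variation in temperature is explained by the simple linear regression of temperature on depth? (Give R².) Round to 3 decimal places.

0.969

R² = Sxy²/(Sxx·Syy) = (-272.628)²/(5807.108·13.208) = 0.969045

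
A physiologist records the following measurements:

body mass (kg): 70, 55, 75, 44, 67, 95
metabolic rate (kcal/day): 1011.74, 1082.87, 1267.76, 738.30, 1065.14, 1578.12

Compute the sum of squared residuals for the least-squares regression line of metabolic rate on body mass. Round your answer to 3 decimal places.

n = 6, Σx = 406, Σy = 6743.93, Σxy = 479232.63, Σx² = 29000, Σy² = 7973513.5261
Sxx = Σx² − (Σx)²/n = 29000 − 27472.666667 = 1527.333333
Sxy = Σxy − (Σx)(Σy)/n = 479232.63 − 456339.263333 = 22893.366667
Syy = Σy² − (Σy)²/n = 7973513.5261 − 7580098.640817 = 393414.885283
b = Sxy/Sxx = 22893.366667/1527.333333 = 14.989110
SSE = Syy − b·Sxy = 393414.885283 − 14.989110·22893.366667 = 50263.704139

50263.704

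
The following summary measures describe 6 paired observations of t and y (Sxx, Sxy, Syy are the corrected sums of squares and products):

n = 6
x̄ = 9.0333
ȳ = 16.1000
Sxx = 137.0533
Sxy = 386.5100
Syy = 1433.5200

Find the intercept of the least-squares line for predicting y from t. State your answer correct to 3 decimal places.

-9.375

b = Sxy/Sxx = 386.51/137.0533 = 2.820144
a = ȳ − b·x̄ = 16.1 − 2.820144·9.0333 = -9.375204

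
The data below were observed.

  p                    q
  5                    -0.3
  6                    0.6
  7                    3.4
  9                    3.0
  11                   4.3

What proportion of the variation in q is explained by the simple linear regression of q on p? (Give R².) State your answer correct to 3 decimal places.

0.776

n = 5, Σx = 38, Σy = 11, Σxy = 100.2, Σx² = 312, Σy² = 39.5
Sxx = Σx² − (Σx)²/n = 312 − 288.8 = 23.2
Sxy = Σxy − (Σx)(Σy)/n = 100.2 − 83.6 = 16.6
Syy = Σy² − (Σy)²/n = 39.5 − 24.2 = 15.3
R² = Sxy²/(Sxx·Syy) = (16.6)²/(23.2·15.3) = 0.776313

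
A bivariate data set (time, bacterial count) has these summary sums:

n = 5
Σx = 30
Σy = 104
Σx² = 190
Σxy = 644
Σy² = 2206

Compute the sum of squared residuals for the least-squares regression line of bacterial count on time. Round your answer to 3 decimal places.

Sxx = Σx² − (Σx)²/n = 190 − 180 = 10
Sxy = Σxy − (Σx)(Σy)/n = 644 − 624 = 20
Syy = Σy² − (Σy)²/n = 2206 − 2163.2 = 42.8
b = Sxy/Sxx = 20/10 = 2
SSE = Syy − b·Sxy = 42.8 − 2·20 = 2.8

2.800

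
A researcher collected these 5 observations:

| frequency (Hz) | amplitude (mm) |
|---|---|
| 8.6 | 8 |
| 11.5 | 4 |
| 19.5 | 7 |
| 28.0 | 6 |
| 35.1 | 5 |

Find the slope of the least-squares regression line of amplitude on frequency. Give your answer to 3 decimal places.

n = 5, Σx = 102.7, Σy = 30, Σxy = 594.8, Σx² = 2602.47
Sxx = Σx² − (Σx)²/n = 2602.47 − 2109.458 = 493.012
Sxy = Σxy − (Σx)(Σy)/n = 594.8 − 616.2 = -21.4
b = Sxy/Sxx = -21.4/493.012 = -0.043407

-0.043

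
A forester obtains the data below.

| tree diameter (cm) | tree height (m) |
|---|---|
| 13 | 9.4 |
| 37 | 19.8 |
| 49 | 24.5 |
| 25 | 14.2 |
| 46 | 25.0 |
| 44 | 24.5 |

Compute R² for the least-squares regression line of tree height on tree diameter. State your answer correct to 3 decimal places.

n = 6, Σx = 214, Σy = 117.4, Σxy = 4638.3, Σx² = 8616, Σy² = 2507.54
Sxx = Σx² − (Σx)²/n = 8616 − 7632.666667 = 983.333333
Sxy = Σxy − (Σx)(Σy)/n = 4638.3 − 4187.266667 = 451.033333
Syy = Σy² − (Σy)²/n = 2507.54 − 2297.126667 = 210.413333
R² = Sxy²/(Sxx·Syy) = (451.033333)²/(983.333333·210.413333) = 0.983203

0.983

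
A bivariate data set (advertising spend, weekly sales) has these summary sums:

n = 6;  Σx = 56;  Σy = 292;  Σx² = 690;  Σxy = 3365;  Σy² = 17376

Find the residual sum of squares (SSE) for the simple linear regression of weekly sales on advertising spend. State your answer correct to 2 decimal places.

720.07

Sxx = Σx² − (Σx)²/n = 690 − 522.666667 = 167.333333
Sxy = Σxy − (Σx)(Σy)/n = 3365 − 2725.333333 = 639.666667
Syy = Σy² − (Σy)²/n = 17376 − 14210.666667 = 3165.333333
b = Sxy/Sxx = 639.666667/167.333333 = 3.822709
SSE = Syy − b·Sxy = 3165.333333 − 3.822709·639.666667 = 720.073705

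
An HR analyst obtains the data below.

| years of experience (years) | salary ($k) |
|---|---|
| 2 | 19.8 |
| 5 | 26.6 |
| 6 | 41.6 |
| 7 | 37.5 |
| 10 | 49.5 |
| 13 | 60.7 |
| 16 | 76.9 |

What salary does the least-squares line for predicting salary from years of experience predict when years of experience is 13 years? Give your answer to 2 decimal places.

n = 7, Σx = 59, Σy = 312.6, Σxy = 3199.2, Σx² = 639
Sxx = Σx² − (Σx)²/n = 639 − 497.285714 = 141.714286
Sxy = Σxy − (Σx)(Σy)/n = 3199.2 − 2634.771429 = 564.428571
b = Sxy/Sxx = 564.428571/141.714286 = 3.982863
a = ȳ − b·x̄ = 44.657143 − 3.982863·8.428571 = 11.087298
ŷ(13) = a + b·13 = 11.087298 + 3.982863·13 = 62.864516

62.86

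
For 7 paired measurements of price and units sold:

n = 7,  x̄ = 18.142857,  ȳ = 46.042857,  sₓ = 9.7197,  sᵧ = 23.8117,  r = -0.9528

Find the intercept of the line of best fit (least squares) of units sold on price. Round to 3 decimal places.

b = r · sᵧ/sₓ = -0.9528 · 23.8117/9.7197 = -2.334207
a = ȳ − b·x̄ = 46.042857 − (-2.334207)·18.142857 = 88.392033

88.392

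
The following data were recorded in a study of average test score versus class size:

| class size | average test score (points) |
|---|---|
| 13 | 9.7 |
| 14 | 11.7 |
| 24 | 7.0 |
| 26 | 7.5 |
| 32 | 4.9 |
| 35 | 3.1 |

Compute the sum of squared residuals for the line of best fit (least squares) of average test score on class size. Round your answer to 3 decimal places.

3.933

n = 6, Σx = 144, Σy = 43.9, Σxy = 918.2, Σx² = 3866, Σy² = 369.85
Sxx = Σx² − (Σx)²/n = 3866 − 3456 = 410
Sxy = Σxy − (Σx)(Σy)/n = 918.2 − 1053.6 = -135.4
Syy = Σy² − (Σy)²/n = 369.85 − 321.201667 = 48.648333
b = Sxy/Sxx = -135.4/410 = -0.330244
SSE = Syy − b·Sxy = 48.648333 − (-0.330244)·(-135.4) = 3.933309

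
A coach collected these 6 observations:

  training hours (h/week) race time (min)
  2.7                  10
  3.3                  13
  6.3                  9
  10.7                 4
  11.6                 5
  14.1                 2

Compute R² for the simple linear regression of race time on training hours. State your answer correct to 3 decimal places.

0.910

n = 6, Σx = 48.7, Σy = 43, Σxy = 255.6, Σx² = 505.73, Σy² = 395
Sxx = Σx² − (Σx)²/n = 505.73 − 395.281667 = 110.448333
Sxy = Σxy − (Σx)(Σy)/n = 255.6 − 349.016667 = -93.416667
Syy = Σy² − (Σy)²/n = 395 − 308.166667 = 86.833333
R² = Sxy²/(Sxx·Syy) = (-93.416667)²/(110.448333·86.833333) = 0.909920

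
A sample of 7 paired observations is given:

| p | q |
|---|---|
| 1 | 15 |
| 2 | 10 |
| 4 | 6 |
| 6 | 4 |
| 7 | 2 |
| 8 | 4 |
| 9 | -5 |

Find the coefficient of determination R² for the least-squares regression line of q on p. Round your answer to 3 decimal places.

0.860

n = 7, Σx = 37, Σy = 36, Σxy = 84, Σx² = 251, Σy² = 422
Sxx = Σx² − (Σx)²/n = 251 − 195.571429 = 55.428571
Sxy = Σxy − (Σx)(Σy)/n = 84 − 190.285714 = -106.285714
Syy = Σy² − (Σy)²/n = 422 − 185.142857 = 236.857143
R² = Sxy²/(Sxx·Syy) = (-106.285714)²/(55.428571·236.857143) = 0.860458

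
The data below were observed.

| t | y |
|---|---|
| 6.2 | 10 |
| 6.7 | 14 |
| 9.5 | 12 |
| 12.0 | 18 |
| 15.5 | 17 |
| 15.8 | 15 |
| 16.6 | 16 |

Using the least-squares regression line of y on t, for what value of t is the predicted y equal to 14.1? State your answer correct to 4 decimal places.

10.7241

n = 7, Σx = 82.3, Σy = 102, Σxy = 1251.9, Σx² = 1083.03
Sxx = Σx² − (Σx)²/n = 1083.03 − 967.612857 = 115.417143
Sxy = Σxy − (Σx)(Σy)/n = 1251.9 − 1199.228571 = 52.671429
b = Sxy/Sxx = 52.671429/115.417143 = 0.456357
a = ȳ − b·x̄ = 14.571429 − 0.456357·11.757143 = 9.205973
Set a + b·x = 14.1: x = (14.1 − 9.205973) / 0.456357 = 10.724117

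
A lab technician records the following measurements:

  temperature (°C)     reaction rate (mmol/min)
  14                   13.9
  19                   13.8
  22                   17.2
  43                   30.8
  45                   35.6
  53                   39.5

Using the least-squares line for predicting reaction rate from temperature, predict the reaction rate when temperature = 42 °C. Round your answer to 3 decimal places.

31.695

n = 6, Σx = 196, Σy = 150.8, Σxy = 5855.1, Σx² = 7724
Sxx = Σx² − (Σx)²/n = 7724 − 6402.666667 = 1321.333333
Sxy = Σxy − (Σx)(Σy)/n = 5855.1 − 4926.133333 = 928.966667
b = Sxy/Sxx = 928.966667/1321.333333 = 0.703052
a = ȳ − b·x̄ = 25.133333 − 0.703052·32.666667 = 2.166953
ŷ(42) = a + b·42 = 2.166953 + 0.703052·42 = 31.695156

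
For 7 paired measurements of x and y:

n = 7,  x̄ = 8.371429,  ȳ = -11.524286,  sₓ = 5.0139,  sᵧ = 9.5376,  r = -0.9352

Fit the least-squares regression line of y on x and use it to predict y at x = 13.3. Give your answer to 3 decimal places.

-20.292

b = r · sᵧ/sₓ = -0.9352 · 9.5376/5.0139 = -1.778967
a = ȳ − b·x̄ = -11.524286 − (-1.778967)·8.371429 = 3.368211
ŷ(13.3) = a + b·13.3 = 3.368211 + (-1.778967)·13.3 = -20.292052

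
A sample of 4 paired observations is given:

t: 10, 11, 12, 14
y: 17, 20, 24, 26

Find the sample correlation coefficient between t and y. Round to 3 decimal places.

0.956

n = 4, Σx = 47, Σy = 87, Σxy = 1042, Σx² = 561, Σy² = 1941
Sxx = Σx² − (Σx)²/n = 561 − 552.25 = 8.75
Sxy = Σxy − (Σx)(Σy)/n = 1042 − 1022.25 = 19.75
Syy = Σy² − (Σy)²/n = 1941 − 1892.25 = 48.75
r = Sxy/√(Sxx·Syy) = 19.75/√(426.5625) = 19.75/20.653390 = 0.956260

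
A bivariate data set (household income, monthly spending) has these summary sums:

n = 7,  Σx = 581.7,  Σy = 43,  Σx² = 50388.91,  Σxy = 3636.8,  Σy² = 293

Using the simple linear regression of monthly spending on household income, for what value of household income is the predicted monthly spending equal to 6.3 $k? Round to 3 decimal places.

88.172

Sxx = Σx² − (Σx)²/n = 50388.91 − 48339.27 = 2049.64
Sxy = Σxy − (Σx)(Σy)/n = 3636.8 − 3573.3 = 63.5
b = Sxy/Sxx = 63.5/2049.64 = 0.030981
a = ȳ − b·x̄ = 6.142857 − 0.030981·83.1 = 3.568332
Set a + b·x = 6.3: x = (6.3 − 3.568332) / 0.030981 = 88.172225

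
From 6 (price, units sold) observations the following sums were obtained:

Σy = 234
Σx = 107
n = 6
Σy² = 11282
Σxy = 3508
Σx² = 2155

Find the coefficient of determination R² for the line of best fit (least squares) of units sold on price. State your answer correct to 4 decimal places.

Sxx = Σx² − (Σx)²/n = 2155 − 1908.166667 = 246.833333
Sxy = Σxy − (Σx)(Σy)/n = 3508 − 4173 = -665
Syy = Σy² − (Σy)²/n = 11282 − 9126 = 2156
R² = Sxy²/(Sxx·Syy) = (-665)²/(246.833333·2156) = 0.830980

0.8310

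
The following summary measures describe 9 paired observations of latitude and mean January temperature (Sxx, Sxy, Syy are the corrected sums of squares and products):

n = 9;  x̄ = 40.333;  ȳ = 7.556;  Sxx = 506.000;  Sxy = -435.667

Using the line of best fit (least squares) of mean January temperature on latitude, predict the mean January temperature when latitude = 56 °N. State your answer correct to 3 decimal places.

-5.933

b = Sxy/Sxx = -435.667/506 = -0.861002
a = ȳ − b·x̄ = 7.556 − (-0.861002)·40.333 = 42.282793
ŷ(56) = a + b·56 = 42.282793 + (-0.861002)·56 = -5.933318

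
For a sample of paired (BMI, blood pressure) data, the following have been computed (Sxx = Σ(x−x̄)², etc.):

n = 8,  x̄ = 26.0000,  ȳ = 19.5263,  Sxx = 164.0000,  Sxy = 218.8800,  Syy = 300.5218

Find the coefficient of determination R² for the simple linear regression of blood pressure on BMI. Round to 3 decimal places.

R² = Sxy²/(Sxx·Syy) = (218.88)²/(164·300.5218) = 0.972058

0.972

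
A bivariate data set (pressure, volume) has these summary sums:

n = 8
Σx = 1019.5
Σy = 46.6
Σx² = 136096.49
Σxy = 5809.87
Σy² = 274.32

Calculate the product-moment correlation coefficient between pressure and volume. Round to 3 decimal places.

-0.966

Sxx = Σx² − (Σx)²/n = 136096.49 − 129922.53125 = 6173.95875
Sxy = Σxy − (Σx)(Σy)/n = 5809.87 − 5938.5875 = -128.7175
Syy = Σy² − (Σy)²/n = 274.32 − 271.445 = 2.875
r = Sxy/√(Sxx·Syy) = -128.7175/√(17750.131406) = -128.7175/133.229619 = -0.966133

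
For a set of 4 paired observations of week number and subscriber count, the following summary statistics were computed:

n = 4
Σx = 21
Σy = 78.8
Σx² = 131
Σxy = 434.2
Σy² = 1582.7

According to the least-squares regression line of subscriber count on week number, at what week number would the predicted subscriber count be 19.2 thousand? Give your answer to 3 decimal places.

4.744

Sxx = Σx² − (Σx)²/n = 131 − 110.25 = 20.75
Sxy = Σxy − (Σx)(Σy)/n = 434.2 − 413.7 = 20.5
b = Sxy/Sxx = 20.5/20.75 = 0.987952
a = ȳ − b·x̄ = 19.7 − 0.987952·5.25 = 14.513253
Set a + b·x = 19.2: x = (19.2 − 14.513253) / 0.987952 = 4.743902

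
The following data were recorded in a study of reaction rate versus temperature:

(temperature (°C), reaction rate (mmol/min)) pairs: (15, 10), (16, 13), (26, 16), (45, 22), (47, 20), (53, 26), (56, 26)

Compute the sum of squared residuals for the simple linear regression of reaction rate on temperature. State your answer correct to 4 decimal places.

12.5837

n = 7, Σx = 258, Σy = 133, Σxy = 5538, Σx² = 11336, Σy² = 2761
Sxx = Σx² − (Σx)²/n = 11336 − 9509.142857 = 1826.857143
Sxy = Σxy − (Σx)(Σy)/n = 5538 − 4902 = 636
Syy = Σy² − (Σy)²/n = 2761 − 2527 = 234
b = Sxy/Sxx = 636/1826.857143 = 0.348139
SSE = Syy − b·Sxy = 234 − 0.348139·636 = 12.583672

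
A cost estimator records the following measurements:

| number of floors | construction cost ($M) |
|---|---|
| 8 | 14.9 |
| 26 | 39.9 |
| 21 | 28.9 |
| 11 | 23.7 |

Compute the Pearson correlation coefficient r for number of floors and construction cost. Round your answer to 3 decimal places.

0.955

n = 4, Σx = 66, Σy = 107.4, Σxy = 2024.2, Σx² = 1302, Σy² = 3210.92
Sxx = Σx² − (Σx)²/n = 1302 − 1089 = 213
Sxy = Σxy − (Σx)(Σy)/n = 2024.2 − 1772.1 = 252.1
Syy = Σy² − (Σy)²/n = 3210.92 − 2883.69 = 327.23
r = Sxy/√(Sxx·Syy) = 252.1/√(69699.99) = 252.1/264.007557 = 0.954897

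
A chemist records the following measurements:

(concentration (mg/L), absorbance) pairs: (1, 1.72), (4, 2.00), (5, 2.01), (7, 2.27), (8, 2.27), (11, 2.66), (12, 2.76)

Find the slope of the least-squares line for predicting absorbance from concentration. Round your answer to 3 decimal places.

n = 7, Σx = 48, Σy = 15.69, Σxy = 116.2, Σx² = 420
Sxx = Σx² − (Σx)²/n = 420 − 329.142857 = 90.857143
Sxy = Σxy − (Σx)(Σy)/n = 116.2 − 107.588571 = 8.611429
b = Sxy/Sxx = 8.611429/90.857143 = 0.094780

0.095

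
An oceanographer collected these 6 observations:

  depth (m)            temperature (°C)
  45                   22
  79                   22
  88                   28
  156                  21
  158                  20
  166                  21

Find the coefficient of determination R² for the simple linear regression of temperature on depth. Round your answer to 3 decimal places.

n = 6, Σx = 692, Σy = 134, Σxy = 15114, Σx² = 92866, Σy² = 3034
Sxx = Σx² − (Σx)²/n = 92866 − 79810.666667 = 13055.333333
Sxy = Σxy − (Σx)(Σy)/n = 15114 − 15454.666667 = -340.666667
Syy = Σy² − (Σy)²/n = 3034 − 2992.666667 = 41.333333
R² = Sxy²/(Sxx·Syy) = (-340.666667)²/(13055.333333·41.333333) = 0.215066

0.215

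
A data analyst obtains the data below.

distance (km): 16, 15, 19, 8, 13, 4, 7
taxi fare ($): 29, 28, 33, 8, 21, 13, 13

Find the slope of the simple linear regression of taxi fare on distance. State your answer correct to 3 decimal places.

1.630

n = 7, Σx = 82, Σy = 145, Σxy = 1991, Σx² = 1140
Sxx = Σx² − (Σx)²/n = 1140 − 960.571429 = 179.428571
Sxy = Σxy − (Σx)(Σy)/n = 1991 − 1698.571429 = 292.428571
b = Sxy/Sxx = 292.428571/179.428571 = 1.629777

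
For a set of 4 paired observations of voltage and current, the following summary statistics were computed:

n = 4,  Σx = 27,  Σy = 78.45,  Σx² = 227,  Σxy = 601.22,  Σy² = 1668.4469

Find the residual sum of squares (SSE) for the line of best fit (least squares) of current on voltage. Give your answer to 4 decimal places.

15.0221

Sxx = Σx² − (Σx)²/n = 227 − 182.25 = 44.75
Sxy = Σxy − (Σx)(Σy)/n = 601.22 − 529.5375 = 71.6825
Syy = Σy² − (Σy)²/n = 1668.4469 − 1538.600625 = 129.846275
b = Sxy/Sxx = 71.6825/44.75 = 1.601844
SSE = Syy − b·Sxy = 129.846275 − 1.601844·71.6825 = 15.022123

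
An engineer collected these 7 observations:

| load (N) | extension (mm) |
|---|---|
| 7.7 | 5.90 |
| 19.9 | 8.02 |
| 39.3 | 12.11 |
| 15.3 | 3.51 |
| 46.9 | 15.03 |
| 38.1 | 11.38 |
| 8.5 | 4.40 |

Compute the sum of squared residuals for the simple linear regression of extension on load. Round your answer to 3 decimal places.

n = 7, Σx = 175.7, Σy = 60.35, Σxy = 1910.539, Σx² = 5957.35, Σy² = 632.8679
Sxx = Σx² − (Σx)²/n = 5957.35 − 4410.07 = 1547.28
Sxy = Σxy − (Σx)(Σy)/n = 1910.539 − 1514.785 = 395.754
Syy = Σy² − (Σy)²/n = 632.8679 − 520.303214 = 112.564686
b = Sxy/Sxx = 395.754/1547.28 = 0.255774
SSE = Syy − b·Sxy = 112.564686 − 0.255774·395.754 = 11.341101

11.341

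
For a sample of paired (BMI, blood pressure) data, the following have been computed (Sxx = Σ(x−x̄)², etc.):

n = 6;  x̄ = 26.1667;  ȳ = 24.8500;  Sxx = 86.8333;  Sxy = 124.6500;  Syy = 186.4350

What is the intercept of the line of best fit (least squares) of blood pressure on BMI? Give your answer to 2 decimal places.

-12.71

b = Sxy/Sxx = 124.65/86.8333 = 1.435509
a = ȳ − b·x̄ = 24.85 − 1.435509·26.1667 = -12.712538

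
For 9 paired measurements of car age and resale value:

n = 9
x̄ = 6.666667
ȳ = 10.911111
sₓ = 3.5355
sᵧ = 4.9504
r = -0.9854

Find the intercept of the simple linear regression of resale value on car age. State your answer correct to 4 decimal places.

20.1095

b = r · sᵧ/sₓ = -0.9854 · 4.9504/3.5355 = -1.379755
a = ȳ − b·x̄ = 10.911111 − (-1.379755)·6.666667 = 20.109479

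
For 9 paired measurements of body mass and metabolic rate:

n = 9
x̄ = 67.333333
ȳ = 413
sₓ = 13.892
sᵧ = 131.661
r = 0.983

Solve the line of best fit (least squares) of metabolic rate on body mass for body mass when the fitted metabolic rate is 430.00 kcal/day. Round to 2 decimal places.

69.16

b = r · sᵧ/sₓ = 0.983 · 131.661/13.892 = 9.316352
a = ȳ − b·x̄ = 413 − 9.316352·67.333333 = -214.301036
Set a + b·x = 430.00: x = (430.00 − (-214.301036)) / 9.316352 = 69.158082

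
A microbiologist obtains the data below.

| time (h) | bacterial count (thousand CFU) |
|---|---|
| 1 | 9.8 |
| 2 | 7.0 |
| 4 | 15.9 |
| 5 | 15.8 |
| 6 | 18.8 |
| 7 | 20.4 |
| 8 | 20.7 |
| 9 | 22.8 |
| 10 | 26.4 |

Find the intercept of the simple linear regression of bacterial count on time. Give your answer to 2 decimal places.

n = 9, Σx = 52, Σy = 157.6, Σxy = 1056.8, Σx² = 376
Sxx = Σx² − (Σx)²/n = 376 − 300.444444 = 75.555556
Sxy = Σxy − (Σx)(Σy)/n = 1056.8 − 910.577778 = 146.222222
b = Sxy/Sxx = 146.222222/75.555556 = 1.935294
a = ȳ − b·x̄ = 17.511111 − 1.935294·5.777778 = 6.329412

6.33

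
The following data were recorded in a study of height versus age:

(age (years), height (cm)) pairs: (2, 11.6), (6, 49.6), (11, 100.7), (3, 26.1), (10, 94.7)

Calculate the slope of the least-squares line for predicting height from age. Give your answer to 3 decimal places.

9.885

n = 5, Σx = 32, Σy = 282.7, Σxy = 2453.8, Σx² = 270
Sxx = Σx² − (Σx)²/n = 270 − 204.8 = 65.2
Sxy = Σxy − (Σx)(Σy)/n = 2453.8 − 1809.28 = 644.52
b = Sxy/Sxx = 644.52/65.2 = 9.885276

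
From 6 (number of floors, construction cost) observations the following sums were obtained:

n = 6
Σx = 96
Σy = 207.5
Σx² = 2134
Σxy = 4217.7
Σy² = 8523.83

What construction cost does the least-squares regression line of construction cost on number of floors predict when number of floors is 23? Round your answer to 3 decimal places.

45.092

Sxx = Σx² − (Σx)²/n = 2134 − 1536 = 598
Sxy = Σxy − (Σx)(Σy)/n = 4217.7 − 3320 = 897.7
b = Sxy/Sxx = 897.7/598 = 1.501171
a = ȳ − b·x̄ = 34.583333 − 1.501171·16 = 10.564604
ŷ(23) = a + b·23 = 10.564604 + 1.501171·23 = 45.091527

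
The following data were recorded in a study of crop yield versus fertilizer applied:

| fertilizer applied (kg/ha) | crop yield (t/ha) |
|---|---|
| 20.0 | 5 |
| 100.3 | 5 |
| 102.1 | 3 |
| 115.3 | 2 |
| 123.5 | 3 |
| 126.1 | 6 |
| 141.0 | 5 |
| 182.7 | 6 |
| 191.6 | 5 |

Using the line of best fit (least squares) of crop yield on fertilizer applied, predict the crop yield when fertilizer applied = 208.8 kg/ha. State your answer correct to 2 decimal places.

n = 9, Σx = 1102.6, Σy = 40, Σxy = 5024.7, Σx² = 155302.9
Sxx = Σx² − (Σx)²/n = 155302.9 − 135080.751111 = 20222.148889
Sxy = Σxy − (Σx)(Σy)/n = 5024.7 − 4900.444444 = 124.255556
b = Sxy/Sxx = 124.255556/20222.148889 = 0.006145
a = ȳ − b·x̄ = 4.444444 − 0.006145·122.511111 = 3.691672
ŷ(208.8) = a + b·208.8 = 3.691672 + 0.006145·208.8 = 4.974649

4.97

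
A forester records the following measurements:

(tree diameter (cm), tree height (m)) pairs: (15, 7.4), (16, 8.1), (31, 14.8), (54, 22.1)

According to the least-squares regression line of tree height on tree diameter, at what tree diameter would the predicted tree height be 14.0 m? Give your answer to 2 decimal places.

n = 4, Σx = 116, Σy = 52.4, Σxy = 1892.8, Σx² = 4358
Sxx = Σx² − (Σx)²/n = 4358 − 3364 = 994
Sxy = Σxy − (Σx)(Σy)/n = 1892.8 − 1519.6 = 373.2
b = Sxy/Sxx = 373.2/994 = 0.375453
a = ȳ − b·x̄ = 13.1 − 0.375453·29 = 2.211871
Set a + b·x = 14.0: x = (14.0 − 2.211871) / 0.375453 = 31.397106

31.40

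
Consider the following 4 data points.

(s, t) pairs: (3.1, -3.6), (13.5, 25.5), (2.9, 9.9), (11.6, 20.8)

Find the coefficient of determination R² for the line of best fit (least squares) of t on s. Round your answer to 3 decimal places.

0.807

n = 4, Σx = 31.1, Σy = 52.6, Σxy = 603.08, Σx² = 334.83, Σy² = 1193.86
Sxx = Σx² − (Σx)²/n = 334.83 − 241.8025 = 93.0275
Sxy = Σxy − (Σx)(Σy)/n = 603.08 − 408.965 = 194.115
Syy = Σy² − (Σy)²/n = 1193.86 − 691.69 = 502.17
R² = Sxy²/(Sxx·Syy) = (194.115)²/(93.0275·502.17) = 0.806596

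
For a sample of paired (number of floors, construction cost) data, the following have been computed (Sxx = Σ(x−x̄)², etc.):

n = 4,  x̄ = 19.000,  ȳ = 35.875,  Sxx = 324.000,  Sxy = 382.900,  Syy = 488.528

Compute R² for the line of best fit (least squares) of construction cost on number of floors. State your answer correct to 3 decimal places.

0.926

R² = Sxy²/(Sxx·Syy) = (382.9)²/(324·488.528) = 0.926267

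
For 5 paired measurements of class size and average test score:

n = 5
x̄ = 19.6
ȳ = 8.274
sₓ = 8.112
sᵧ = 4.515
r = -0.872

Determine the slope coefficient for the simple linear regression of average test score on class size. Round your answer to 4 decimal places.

b = r · sᵧ/sₓ = -0.872 · 4.515/8.112 = -0.485340

-0.4853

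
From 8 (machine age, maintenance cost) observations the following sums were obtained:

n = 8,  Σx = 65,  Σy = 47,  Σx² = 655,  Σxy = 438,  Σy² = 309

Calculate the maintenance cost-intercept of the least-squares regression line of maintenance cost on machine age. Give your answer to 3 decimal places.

2.281

Sxx = Σx² − (Σx)²/n = 655 − 528.125 = 126.875
Sxy = Σxy − (Σx)(Σy)/n = 438 − 381.875 = 56.125
b = Sxy/Sxx = 56.125/126.875 = 0.442365
a = ȳ − b·x̄ = 5.875 − 0.442365·8.125 = 2.280788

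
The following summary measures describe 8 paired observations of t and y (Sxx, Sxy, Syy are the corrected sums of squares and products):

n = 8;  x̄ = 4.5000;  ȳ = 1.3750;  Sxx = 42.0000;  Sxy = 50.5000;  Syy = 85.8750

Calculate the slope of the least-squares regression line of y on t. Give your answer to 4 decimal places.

1.2024

b = Sxy/Sxx = 50.5/42 = 1.202381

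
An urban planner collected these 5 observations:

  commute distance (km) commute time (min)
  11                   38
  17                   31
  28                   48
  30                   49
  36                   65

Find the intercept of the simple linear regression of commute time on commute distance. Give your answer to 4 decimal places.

n = 5, Σx = 122, Σy = 231, Σxy = 6099, Σx² = 3390
Sxx = Σx² − (Σx)²/n = 3390 − 2976.8 = 413.2
Sxy = Σxy − (Σx)(Σy)/n = 6099 − 5636.4 = 462.6
b = Sxy/Sxx = 462.6/413.2 = 1.119555
a = ȳ − b·x̄ = 46.2 − 1.119555·24.4 = 18.882865

18.8829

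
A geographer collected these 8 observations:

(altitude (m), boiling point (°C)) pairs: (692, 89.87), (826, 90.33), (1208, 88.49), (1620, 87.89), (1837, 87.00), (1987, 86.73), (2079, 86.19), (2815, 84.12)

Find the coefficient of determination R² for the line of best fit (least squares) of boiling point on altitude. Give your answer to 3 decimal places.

n = 8, Σx = 13064, Σy = 700.62, Σxy = 1134218.66, Σx² = 24814008, Σy² = 61387.2414
Sxx = Σx² − (Σx)²/n = 24814008 − 21333512 = 3480496
Sxy = Σxy − (Σx)(Σy)/n = 1134218.66 − 1144112.46 = -9893.8
Syy = Σy² − (Σy)²/n = 61387.2414 − 61358.54805 = 28.69335
R² = Sxy²/(Sxx·Syy) = (-9893.8)²/(3480496·28.69335) = 0.980176

0.980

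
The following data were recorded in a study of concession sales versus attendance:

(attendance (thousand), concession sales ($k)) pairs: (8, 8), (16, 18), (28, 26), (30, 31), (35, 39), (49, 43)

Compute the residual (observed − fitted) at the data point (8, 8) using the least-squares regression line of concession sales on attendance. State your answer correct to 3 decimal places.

-2.115

n = 6, Σx = 166, Σy = 165, Σxy = 5482, Σx² = 5630
Sxx = Σx² − (Σx)²/n = 5630 − 4592.666667 = 1037.333333
Sxy = Σxy − (Σx)(Σy)/n = 5482 − 4565 = 917
b = Sxy/Sxx = 917/1037.333333 = 0.883997
a = ȳ − b·x̄ = 27.5 − 0.883997·27.666667 = 3.042738
ŷ(8) = 3.042738 + 0.883997·8 = 10.114717
residual = y − ŷ = 8 − 10.114717 = -2.114717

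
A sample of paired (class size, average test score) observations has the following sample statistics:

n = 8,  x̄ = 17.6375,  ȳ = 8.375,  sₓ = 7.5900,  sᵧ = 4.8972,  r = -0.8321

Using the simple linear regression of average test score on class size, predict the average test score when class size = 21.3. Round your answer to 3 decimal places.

b = r · sᵧ/sₓ = -0.8321 · 4.8972/7.59 = -0.536885
a = ȳ − b·x̄ = 8.375 − (-0.536885)·17.6375 = 17.844316
ŷ(21.3) = a + b·21.3 = 17.844316 + (-0.536885)·21.3 = 6.408657

6.409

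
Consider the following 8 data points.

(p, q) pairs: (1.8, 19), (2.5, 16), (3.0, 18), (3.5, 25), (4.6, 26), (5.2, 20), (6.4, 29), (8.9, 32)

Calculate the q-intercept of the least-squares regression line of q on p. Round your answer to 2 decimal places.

n = 8, Σx = 35.9, Σy = 185, Σxy = 909.7, Σx² = 199.11
Sxx = Σx² − (Σx)²/n = 199.11 − 161.10125 = 38.00875
Sxy = Σxy − (Σx)(Σy)/n = 909.7 − 830.1875 = 79.5125
b = Sxy/Sxx = 79.5125/38.00875 = 2.091953
a = ȳ − b·x̄ = 23.125 − 2.091953·4.4875 = 13.737363

13.74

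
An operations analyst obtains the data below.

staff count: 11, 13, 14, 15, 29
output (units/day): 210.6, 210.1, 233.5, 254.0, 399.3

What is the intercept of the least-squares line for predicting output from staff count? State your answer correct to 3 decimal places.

n = 5, Σx = 82, Σy = 1307.5, Σxy = 23706.6, Σx² = 1552
Sxx = Σx² − (Σx)²/n = 1552 − 1344.8 = 207.2
Sxy = Σxy − (Σx)(Σy)/n = 23706.6 − 21443 = 2263.6
b = Sxy/Sxx = 2263.6/207.2 = 10.924710
a = ȳ − b·x̄ = 261.5 − 10.924710·16.4 = 82.334749

82.335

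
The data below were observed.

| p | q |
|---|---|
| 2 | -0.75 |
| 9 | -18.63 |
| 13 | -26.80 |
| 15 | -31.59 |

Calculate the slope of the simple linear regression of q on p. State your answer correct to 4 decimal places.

n = 4, Σx = 39, Σy = -77.77, Σxy = -991.42, Σx² = 479
Sxx = Σx² − (Σx)²/n = 479 − 380.25 = 98.75
Sxy = Σxy − (Σx)(Σy)/n = -991.42 − (-758.2575) = -233.1625
b = Sxy/Sxx = -233.1625/98.75 = -2.361139

-2.3611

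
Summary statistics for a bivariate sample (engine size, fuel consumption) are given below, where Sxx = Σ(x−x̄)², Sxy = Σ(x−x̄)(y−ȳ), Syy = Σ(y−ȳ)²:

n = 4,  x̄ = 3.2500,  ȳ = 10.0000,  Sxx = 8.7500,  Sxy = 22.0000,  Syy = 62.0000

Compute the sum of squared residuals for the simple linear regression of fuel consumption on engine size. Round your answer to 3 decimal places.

6.686

b = Sxy/Sxx = 22/8.75 = 2.514286
SSE = Syy − b·Sxy = 62 − 2.514286·22 = 6.685714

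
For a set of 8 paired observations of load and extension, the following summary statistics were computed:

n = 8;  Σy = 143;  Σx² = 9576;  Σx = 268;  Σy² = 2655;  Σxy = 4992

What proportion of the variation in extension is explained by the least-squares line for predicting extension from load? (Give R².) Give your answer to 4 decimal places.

0.6867

Sxx = Σx² − (Σx)²/n = 9576 − 8978 = 598
Sxy = Σxy − (Σx)(Σy)/n = 4992 − 4790.5 = 201.5
Syy = Σy² − (Σy)²/n = 2655 − 2556.125 = 98.875
R² = Sxy²/(Sxx·Syy) = (201.5)²/(598·98.875) = 0.686693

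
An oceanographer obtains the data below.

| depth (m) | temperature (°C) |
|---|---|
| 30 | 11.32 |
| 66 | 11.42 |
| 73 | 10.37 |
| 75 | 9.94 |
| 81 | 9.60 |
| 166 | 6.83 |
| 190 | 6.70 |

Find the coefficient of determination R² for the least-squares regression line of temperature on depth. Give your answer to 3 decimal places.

n = 7, Σx = 681, Σy = 66.18, Σxy = 5780.21, Σx² = 86427, Σy² = 648.5982
Sxx = Σx² − (Σx)²/n = 86427 − 66251.571429 = 20175.428571
Sxy = Σxy − (Σx)(Σy)/n = 5780.21 − 6438.368571 = -658.158571
Syy = Σy² − (Σy)²/n = 648.5982 − 625.684629 = 22.913571
R² = Sxy²/(Sxx·Syy) = (-658.158571)²/(20175.428571·22.913571) = 0.937013

0.937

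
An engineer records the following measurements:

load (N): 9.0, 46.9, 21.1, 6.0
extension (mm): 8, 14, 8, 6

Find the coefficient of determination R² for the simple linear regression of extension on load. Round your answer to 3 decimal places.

0.928

n = 4, Σx = 83, Σy = 36, Σxy = 933.4, Σx² = 2761.82, Σy² = 360
Sxx = Σx² − (Σx)²/n = 2761.82 − 1722.25 = 1039.57
Sxy = Σxy − (Σx)(Σy)/n = 933.4 − 747 = 186.4
Syy = Σy² − (Σy)²/n = 360 − 324 = 36
R² = Sxy²/(Sxx·Syy) = (186.4)²/(1039.57·36) = 0.928401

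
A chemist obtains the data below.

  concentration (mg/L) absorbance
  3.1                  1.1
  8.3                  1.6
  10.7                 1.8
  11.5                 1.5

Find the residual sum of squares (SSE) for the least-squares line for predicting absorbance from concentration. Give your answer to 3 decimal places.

n = 4, Σx = 33.6, Σy = 6, Σxy = 53.2, Σx² = 325.24, Σy² = 9.26
Sxx = Σx² − (Σx)²/n = 325.24 − 282.24 = 43
Sxy = Σxy − (Σx)(Σy)/n = 53.2 − 50.4 = 2.8
Syy = Σy² − (Σy)²/n = 9.26 − 9 = 0.26
b = Sxy/Sxx = 2.8/43 = 0.065116
SSE = Syy − b·Sxy = 0.26 − 0.065116·2.8 = 0.077674

0.078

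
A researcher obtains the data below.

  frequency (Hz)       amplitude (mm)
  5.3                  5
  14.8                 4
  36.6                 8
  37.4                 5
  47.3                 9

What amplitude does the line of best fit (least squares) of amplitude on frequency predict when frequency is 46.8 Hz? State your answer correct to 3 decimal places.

n = 5, Σx = 141.4, Σy = 31, Σxy = 991.2, Σx² = 5222.74
Sxx = Σx² − (Σx)²/n = 5222.74 − 3998.792 = 1223.948
Sxy = Σxy − (Σx)(Σy)/n = 991.2 − 876.68 = 114.52
b = Sxy/Sxx = 114.52/1223.948 = 0.093566
a = ȳ − b·x̄ = 6.2 − 0.093566·28.28 = 3.553952
ŷ(46.8) = a + b·46.8 = 3.553952 + 0.093566·46.8 = 7.932844

7.933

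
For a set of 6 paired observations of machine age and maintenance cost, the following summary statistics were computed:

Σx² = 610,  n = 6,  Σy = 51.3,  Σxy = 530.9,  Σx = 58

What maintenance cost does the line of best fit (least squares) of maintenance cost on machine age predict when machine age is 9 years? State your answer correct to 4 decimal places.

Sxx = Σx² − (Σx)²/n = 610 − 560.666667 = 49.333333
Sxy = Σxy − (Σx)(Σy)/n = 530.9 − 495.9 = 35
b = Sxy/Sxx = 35/49.333333 = 0.709459
a = ȳ − b·x̄ = 8.55 − 0.709459·9.666667 = 1.691892
ŷ(9) = a + b·9 = 1.691892 + 0.709459·9 = 8.077027

8.0770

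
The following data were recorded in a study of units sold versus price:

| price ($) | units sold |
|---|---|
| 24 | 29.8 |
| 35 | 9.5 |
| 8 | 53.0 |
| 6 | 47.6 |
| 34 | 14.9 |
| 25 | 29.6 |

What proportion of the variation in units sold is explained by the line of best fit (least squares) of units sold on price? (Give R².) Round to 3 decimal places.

n = 6, Σx = 132, Σy = 184.4, Σxy = 3003.9, Σx² = 3682, Σy² = 7151.22
Sxx = Σx² − (Σx)²/n = 3682 − 2904 = 778
Sxy = Σxy − (Σx)(Σy)/n = 3003.9 − 4056.8 = -1052.9
Syy = Σy² − (Σy)²/n = 7151.22 − 5667.226667 = 1483.993333
R² = Sxy²/(Sxx·Syy) = (-1052.9)²/(778·1483.993333) = 0.960202

0.960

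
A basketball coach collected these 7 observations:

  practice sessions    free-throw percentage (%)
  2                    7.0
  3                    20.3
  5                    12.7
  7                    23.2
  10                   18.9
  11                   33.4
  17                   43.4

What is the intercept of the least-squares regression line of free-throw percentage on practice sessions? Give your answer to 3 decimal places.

6.186

n = 7, Σx = 55, Σy = 158.9, Σxy = 1595, Σx² = 597
Sxx = Σx² − (Σx)²/n = 597 − 432.142857 = 164.857143
Sxy = Σxy − (Σx)(Σy)/n = 1595 − 1248.5 = 346.5
b = Sxy/Sxx = 346.5/164.857143 = 2.101820
a = ȳ − b·x̄ = 22.7 − 2.101820·7.857143 = 6.185702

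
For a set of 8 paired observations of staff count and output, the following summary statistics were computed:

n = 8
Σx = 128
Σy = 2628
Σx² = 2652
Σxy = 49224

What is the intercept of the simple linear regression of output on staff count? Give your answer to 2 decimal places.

138.41

Sxx = Σx² − (Σx)²/n = 2652 − 2048 = 604
Sxy = Σxy − (Σx)(Σy)/n = 49224 − 42048 = 7176
b = Sxy/Sxx = 7176/604 = 11.880795
a = ȳ − b·x̄ = 328.5 − 11.880795·16 = 138.407285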